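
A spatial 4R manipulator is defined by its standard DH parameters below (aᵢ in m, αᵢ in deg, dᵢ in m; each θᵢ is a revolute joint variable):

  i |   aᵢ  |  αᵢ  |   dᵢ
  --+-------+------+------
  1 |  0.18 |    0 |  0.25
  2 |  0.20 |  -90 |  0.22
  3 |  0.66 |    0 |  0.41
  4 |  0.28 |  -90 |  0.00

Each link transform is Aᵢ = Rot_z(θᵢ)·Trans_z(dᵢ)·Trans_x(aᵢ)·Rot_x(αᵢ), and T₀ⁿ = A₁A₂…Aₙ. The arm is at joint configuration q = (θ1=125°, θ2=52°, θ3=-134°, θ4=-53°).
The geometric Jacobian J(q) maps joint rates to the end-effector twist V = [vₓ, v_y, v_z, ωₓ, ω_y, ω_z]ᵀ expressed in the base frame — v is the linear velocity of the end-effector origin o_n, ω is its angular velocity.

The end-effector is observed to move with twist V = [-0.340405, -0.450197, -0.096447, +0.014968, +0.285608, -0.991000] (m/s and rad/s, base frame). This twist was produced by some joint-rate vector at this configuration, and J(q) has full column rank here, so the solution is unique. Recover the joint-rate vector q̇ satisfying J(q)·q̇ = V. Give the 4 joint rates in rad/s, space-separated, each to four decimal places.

-0.5790 -0.4120 -0.0370 -0.2490

o_n = [0.4110, -0.2901, 0.9106]
J₁: ẑ×o_n = [0.2901, 0.4110, -0.0000], ω = ẑ
J2: z=[0.0000, 0.0000, 1.0000] o=[-0.1032, 0.1474, 0.2500] → [0.4375, 0.5142, -0.0000, 0.0000, 0.0000, 1.0000]
J3: z=[-0.0523, -0.9986, 0.0000] o=[-0.3030, 0.1579, 0.4700] → [-0.4400, 0.0231, 0.7364, -0.0523, -0.9986, 0.0000]
J4: z=[-0.0523, -0.9986, 0.0000] o=[0.1334, -0.2755, 0.9448] → [0.0341, -0.0018, 0.2779, -0.0523, -0.9986, 0.0000]
q̇ = J⁺·V = [-0.5790, -0.4120, -0.0370, -0.2490]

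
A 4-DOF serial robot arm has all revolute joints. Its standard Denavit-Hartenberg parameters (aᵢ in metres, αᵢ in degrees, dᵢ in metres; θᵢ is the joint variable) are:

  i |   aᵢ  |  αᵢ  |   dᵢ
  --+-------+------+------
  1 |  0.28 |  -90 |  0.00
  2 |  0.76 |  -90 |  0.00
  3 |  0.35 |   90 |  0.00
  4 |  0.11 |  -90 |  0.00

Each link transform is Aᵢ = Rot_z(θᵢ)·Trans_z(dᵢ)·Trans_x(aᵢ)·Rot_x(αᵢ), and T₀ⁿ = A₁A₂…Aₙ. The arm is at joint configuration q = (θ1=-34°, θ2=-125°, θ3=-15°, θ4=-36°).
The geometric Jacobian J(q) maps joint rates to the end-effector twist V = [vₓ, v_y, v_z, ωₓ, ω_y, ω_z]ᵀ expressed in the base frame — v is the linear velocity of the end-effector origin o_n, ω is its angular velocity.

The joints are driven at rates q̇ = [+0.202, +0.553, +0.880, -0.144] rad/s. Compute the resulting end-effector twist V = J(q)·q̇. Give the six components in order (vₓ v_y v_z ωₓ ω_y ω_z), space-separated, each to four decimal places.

o_n = [-0.3113, 0.3470, 0.9328]
J₁: ẑ×o_n = [-0.3470, -0.3113, 0.0000], ω = ẑ
J2: z=[0.5592, 0.8290, 0.0000] o=[0.2321, -0.1566, 0.0000] → [0.7733, -0.5216, 0.7321, 0.5592, 0.8290, 0.0000]
J3: z=[0.6791, -0.4581, 0.5736] o=[-0.1293, 0.0872, 0.6226] → [-0.2911, -0.3151, 0.0931, 0.6791, -0.4581, 0.5736]
J4: z=[0.6632, 0.7178, -0.2120] o=[-0.2394, 0.2707, 0.8995] → [0.0401, -0.0069, 0.1022, 0.6632, 0.7178, -0.2120]
V = J·q̇ = [0.0956, -0.6276, 0.4720, 0.8113, -0.0480, 0.7373]

0.0956 -0.6276 0.4720 0.8113 -0.0480 0.7373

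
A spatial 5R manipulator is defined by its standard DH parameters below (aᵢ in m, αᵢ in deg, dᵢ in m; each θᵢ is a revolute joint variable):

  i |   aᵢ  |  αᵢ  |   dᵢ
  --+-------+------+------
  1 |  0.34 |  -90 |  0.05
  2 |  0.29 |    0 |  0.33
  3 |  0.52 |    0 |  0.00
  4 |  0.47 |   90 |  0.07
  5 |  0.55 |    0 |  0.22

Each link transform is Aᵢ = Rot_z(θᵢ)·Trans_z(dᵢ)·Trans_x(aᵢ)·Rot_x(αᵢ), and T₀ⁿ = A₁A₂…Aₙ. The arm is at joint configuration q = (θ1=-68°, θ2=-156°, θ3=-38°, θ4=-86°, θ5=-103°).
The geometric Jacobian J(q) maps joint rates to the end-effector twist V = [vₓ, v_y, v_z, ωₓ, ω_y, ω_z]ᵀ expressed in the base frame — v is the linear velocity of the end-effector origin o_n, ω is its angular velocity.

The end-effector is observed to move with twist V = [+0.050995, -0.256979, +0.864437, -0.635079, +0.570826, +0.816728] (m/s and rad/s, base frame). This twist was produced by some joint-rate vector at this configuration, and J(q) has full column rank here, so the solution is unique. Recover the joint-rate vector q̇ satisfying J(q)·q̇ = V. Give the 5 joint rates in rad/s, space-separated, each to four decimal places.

0.9520 0.9460 -0.7500 -0.5710 -0.7790

o_n = [-0.1832, 0.0907, -0.2607]
J₁: ẑ×o_n = [-0.0907, -0.1832, 0.0000], ω = ẑ
J2: z=[0.9272, 0.3746, 0.0000] o=[0.1274, -0.3152, 0.0500] → [-0.1164, 0.2880, 0.4927, 0.9272, 0.3746, 0.0000]
J3: z=[0.9272, 0.3746, 0.0000] o=[0.3341, 0.0540, 0.1680] → [-0.1606, 0.3974, 0.2278, 0.9272, 0.3746, 0.0000]
J4: z=[0.9272, 0.3746, 0.0000] o=[0.1451, 0.5218, 0.0422] → [-0.1134, 0.2808, -0.2768, 0.9272, 0.3746, 0.0000]
J5: z=[0.3689, -0.9131, 0.1736] o=[0.2406, 0.4724, -0.4207] → [-0.0799, -0.1326, -0.5278, 0.3689, -0.9131, 0.1736]
q̇ = J⁺·V = [0.9520, 0.9460, -0.7500, -0.5710, -0.7790]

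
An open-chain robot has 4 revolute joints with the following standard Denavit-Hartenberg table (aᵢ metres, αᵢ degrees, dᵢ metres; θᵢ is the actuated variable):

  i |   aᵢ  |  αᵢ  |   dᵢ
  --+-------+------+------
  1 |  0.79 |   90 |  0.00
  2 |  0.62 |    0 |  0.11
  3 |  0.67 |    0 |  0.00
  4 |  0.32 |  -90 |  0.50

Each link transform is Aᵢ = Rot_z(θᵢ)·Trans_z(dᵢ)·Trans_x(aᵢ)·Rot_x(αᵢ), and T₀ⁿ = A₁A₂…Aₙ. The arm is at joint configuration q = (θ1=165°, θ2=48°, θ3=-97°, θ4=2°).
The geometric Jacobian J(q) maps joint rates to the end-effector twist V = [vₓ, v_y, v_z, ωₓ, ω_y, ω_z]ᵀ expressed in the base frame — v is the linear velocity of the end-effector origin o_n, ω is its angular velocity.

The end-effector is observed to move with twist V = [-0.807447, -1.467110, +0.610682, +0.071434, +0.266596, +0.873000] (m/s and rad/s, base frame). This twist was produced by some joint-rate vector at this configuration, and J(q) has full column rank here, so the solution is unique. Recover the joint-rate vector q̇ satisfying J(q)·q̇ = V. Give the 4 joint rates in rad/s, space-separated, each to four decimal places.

o_n = [-1.6413, 1.0713, -0.2789]
J₁: ẑ×o_n = [-1.0713, -1.6413, 0.0000], ω = ẑ
J2: z=[0.2588, 0.9659, 0.0000] o=[-0.7631, 0.2045, 0.0000] → [-0.2694, 0.0722, 1.0727, 0.2588, 0.9659, 0.0000]
J3: z=[0.2588, 0.9659, 0.0000] o=[-1.1353, 0.4181, 0.4607] → [-0.7145, 0.1914, 0.6578, 0.2588, 0.9659, 0.0000]
J4: z=[0.2588, 0.9659, 0.0000] o=[-1.5599, 0.5319, -0.0449] → [-0.2261, 0.0606, 0.2182, 0.2588, 0.9659, 0.0000]
q̇ = J⁺·V = [0.8730, 0.8850, -0.4680, -0.1410]

0.8730 0.8850 -0.4680 -0.1410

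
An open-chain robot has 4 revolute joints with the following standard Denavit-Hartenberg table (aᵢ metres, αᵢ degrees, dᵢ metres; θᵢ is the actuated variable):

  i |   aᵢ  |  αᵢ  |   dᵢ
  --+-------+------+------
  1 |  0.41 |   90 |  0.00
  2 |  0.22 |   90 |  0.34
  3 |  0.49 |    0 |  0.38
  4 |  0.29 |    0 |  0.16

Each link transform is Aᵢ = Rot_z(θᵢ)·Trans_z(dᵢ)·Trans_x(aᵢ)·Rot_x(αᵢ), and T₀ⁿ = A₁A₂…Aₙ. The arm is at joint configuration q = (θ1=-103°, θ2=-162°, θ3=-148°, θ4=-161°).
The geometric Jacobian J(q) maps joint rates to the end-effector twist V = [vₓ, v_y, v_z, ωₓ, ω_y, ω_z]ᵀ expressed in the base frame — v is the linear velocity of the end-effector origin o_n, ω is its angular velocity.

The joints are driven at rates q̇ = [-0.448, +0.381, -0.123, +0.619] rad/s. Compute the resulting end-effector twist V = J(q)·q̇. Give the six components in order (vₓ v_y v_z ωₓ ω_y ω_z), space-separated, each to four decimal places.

o_n = [-0.3554, -0.1802, 0.5176]
J₁: ẑ×o_n = [0.1802, -0.3554, 0.0000], ω = ẑ
J2: z=[-0.9744, 0.2250, 0.0000] o=[-0.0922, -0.3995, 0.0000] → [0.1164, 0.5043, -0.1545, -0.9744, 0.2250, 0.0000]
J3: z=[0.0695, 0.3011, 0.9511] o=[-0.3764, -0.1191, -0.0680] → [0.2344, -0.0206, -0.0106, 0.0695, 0.3011, 0.9511]
J4: z=[0.0695, 0.3011, 0.9511] o=[-0.1859, -0.4482, 0.4218] → [-0.2260, -0.1678, 0.0696, 0.0695, 0.3011, 0.9511]
V = J·q̇ = [-0.2051, 0.2500, -0.0144, -0.3368, 0.2351, 0.0237]

-0.2051 0.2500 -0.0144 -0.3368 0.2351 0.0237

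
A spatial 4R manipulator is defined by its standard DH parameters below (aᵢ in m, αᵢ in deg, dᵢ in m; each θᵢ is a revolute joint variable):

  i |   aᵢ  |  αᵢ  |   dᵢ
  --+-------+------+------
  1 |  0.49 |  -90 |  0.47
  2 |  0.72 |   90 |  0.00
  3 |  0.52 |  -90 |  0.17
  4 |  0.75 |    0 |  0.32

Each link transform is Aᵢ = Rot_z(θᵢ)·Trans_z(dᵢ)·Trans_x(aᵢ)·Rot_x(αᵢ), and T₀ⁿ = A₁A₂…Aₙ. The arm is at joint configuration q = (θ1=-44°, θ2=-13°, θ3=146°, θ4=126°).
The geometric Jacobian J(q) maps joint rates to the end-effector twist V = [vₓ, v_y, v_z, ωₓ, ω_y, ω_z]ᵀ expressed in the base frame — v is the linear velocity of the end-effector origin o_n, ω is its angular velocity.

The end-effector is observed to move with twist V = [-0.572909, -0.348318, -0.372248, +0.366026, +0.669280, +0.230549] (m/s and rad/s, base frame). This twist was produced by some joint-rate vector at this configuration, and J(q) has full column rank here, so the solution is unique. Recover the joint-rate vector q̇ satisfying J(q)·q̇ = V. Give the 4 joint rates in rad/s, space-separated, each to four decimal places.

-0.4290 0.8070 0.6880 0.0860

o_n = [0.6028, -0.8894, 0.1514]
J₁: ẑ×o_n = [0.8894, 0.6028, -0.0000], ω = ẑ
J2: z=[0.6947, 0.7193, 0.0000] o=[0.3525, -0.3404, 0.4700] → [-0.2292, 0.2213, -0.5615, 0.6947, 0.7193, 0.0000]
J3: z=[-0.1618, 0.1563, 0.9744] o=[0.8571, -0.8277, 0.6320] → [-0.0150, -0.3255, 0.0497, -0.1618, 0.1563, 0.9744]
J4: z=[-0.9678, -0.2179, -0.1258] o=[0.7295, -0.3002, 0.7006] → [0.0455, -0.5157, 0.5427, -0.9678, -0.2179, -0.1258]
q̇ = J⁺·V = [-0.4290, 0.8070, 0.6880, 0.0860]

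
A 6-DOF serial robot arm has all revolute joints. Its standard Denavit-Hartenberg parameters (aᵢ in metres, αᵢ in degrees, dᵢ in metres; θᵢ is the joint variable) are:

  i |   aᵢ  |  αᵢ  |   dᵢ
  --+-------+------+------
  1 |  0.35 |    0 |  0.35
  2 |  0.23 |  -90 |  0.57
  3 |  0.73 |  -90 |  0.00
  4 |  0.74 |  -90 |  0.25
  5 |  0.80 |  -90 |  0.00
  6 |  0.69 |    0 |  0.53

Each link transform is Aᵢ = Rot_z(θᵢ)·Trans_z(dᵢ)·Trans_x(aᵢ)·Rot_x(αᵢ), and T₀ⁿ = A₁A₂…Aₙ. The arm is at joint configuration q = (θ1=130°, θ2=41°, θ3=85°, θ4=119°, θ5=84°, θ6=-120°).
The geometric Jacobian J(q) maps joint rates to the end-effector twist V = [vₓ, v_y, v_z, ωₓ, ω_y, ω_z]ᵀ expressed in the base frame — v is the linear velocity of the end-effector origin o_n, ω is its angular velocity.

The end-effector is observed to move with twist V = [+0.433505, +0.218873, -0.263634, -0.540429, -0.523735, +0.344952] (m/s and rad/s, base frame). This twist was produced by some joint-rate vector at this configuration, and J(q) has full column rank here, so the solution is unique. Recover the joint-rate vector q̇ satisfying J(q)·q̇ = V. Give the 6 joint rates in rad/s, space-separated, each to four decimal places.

-0.3290 0.0800 0.3730 -0.5090 0.5940 -0.0680

o_n = [-0.7226, 0.2843, 0.8617]
J₁: ẑ×o_n = [-0.2843, -0.7226, 0.0000], ω = ẑ
J2: z=[0.0000, 0.0000, 1.0000] o=[-0.2250, 0.2681, 0.3500] → [-0.0161, -0.4976, 0.0000, 0.0000, 0.0000, 1.0000]
J3: z=[-0.1564, -0.9877, 0.0000] o=[-0.4521, 0.3041, 0.9200] → [0.0576, -0.0091, -0.2640, -0.1564, -0.9877, 0.0000]
J4: z=[0.9839, -0.1558, -0.0872] o=[-0.5150, 0.3140, 0.1928] → [-0.1068, -0.6401, -0.0617, 0.9839, -0.1558, -0.0872]
J5: z=[-0.0006, -0.4908, 0.8713] o=[-0.1369, 0.9094, 0.5284] → [0.3811, -0.5101, -0.2871, -0.0006, -0.4908, 0.8713]
J6: z=[-0.2804, -0.8363, -0.4712] o=[-0.9048, 1.1051, 0.6381] → [-0.5738, -0.0232, 0.3826, -0.2804, -0.8363, -0.4712]
q̇ = J⁺·V = [-0.3290, 0.0800, 0.3730, -0.5090, 0.5940, -0.0680]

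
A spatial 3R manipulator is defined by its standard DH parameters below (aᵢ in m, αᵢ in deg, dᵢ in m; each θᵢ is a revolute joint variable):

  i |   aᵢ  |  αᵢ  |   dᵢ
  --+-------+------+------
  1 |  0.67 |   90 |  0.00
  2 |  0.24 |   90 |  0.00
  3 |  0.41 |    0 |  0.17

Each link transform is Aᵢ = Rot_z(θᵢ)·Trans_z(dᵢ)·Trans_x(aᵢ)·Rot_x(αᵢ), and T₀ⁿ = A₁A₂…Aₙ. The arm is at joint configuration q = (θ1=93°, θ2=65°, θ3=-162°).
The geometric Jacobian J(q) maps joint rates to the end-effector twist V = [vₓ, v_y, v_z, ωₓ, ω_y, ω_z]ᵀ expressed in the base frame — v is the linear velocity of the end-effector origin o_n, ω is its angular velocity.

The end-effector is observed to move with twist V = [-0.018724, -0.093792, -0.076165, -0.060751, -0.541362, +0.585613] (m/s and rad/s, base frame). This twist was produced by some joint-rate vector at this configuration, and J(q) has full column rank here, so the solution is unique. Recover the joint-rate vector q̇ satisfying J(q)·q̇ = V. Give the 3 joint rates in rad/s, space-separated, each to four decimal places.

0.3350 -0.0890 -0.5930

o_n = [-0.1663, 0.7530, -0.2077]
J₁: ẑ×o_n = [-0.7530, -0.1663, 0.0000], ω = ẑ
J2: z=[0.9986, 0.0523, 0.0000] o=[-0.0351, 0.6691, 0.0000] → [-0.0109, 0.2074, 0.0907, 0.9986, 0.0523, 0.0000]
J3: z=[-0.0474, 0.9051, -0.4226] o=[-0.0404, 0.7704, 0.2175] → [-0.3922, 0.0331, 0.1148, -0.0474, 0.9051, -0.4226]
q̇ = J⁺·V = [0.3350, -0.0890, -0.5930]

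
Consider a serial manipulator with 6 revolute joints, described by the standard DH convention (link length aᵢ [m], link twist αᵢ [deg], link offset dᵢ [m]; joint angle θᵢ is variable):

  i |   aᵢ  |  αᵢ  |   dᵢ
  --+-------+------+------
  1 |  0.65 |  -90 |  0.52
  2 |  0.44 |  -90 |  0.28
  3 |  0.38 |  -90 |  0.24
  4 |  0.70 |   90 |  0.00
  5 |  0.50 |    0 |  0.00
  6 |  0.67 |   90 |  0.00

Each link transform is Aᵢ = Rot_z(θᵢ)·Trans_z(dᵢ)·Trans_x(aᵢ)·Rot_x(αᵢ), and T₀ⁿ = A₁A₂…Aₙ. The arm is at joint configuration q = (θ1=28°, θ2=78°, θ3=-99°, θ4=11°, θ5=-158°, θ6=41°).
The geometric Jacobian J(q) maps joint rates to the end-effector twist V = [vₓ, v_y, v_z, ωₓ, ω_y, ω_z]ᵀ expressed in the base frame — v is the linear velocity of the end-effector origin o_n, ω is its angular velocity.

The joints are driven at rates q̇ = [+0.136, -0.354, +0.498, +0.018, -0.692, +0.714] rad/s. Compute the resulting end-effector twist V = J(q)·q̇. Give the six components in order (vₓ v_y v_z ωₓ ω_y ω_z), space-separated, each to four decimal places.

o_n = [0.0658, 0.5638, 0.8427]
J₁: ẑ×o_n = [-0.5638, 0.0658, 0.0000], ω = ẑ
J2: z=[-0.4695, 0.8829, 0.0000] o=[0.5739, 0.3052, 0.5200] → [0.2849, 0.1515, 0.3272, -0.4695, 0.8829, 0.0000]
J3: z=[-0.8637, -0.4592, -0.2079] o=[0.5232, 0.5953, 0.0896] → [-0.3524, 0.7455, -0.1828, -0.8637, -0.4592, -0.2079]
J4: z=[0.1079, 0.2345, -0.9661] o=[0.1288, 0.8107, 0.0979] → [-0.0638, -0.0195, -0.0119, 0.1079, 0.2345, -0.9661]
J5: z=[-0.9417, -0.2873, -0.1749] o=[-0.0942, 1.4608, 0.2308] → [-0.3327, 0.5483, 0.8907, -0.9417, -0.2873, -0.1749]
J6: z=[-0.9417, -0.2873, -0.1749] o=[0.0333, 0.9863, 0.3237] → [-0.2230, 0.4831, 0.4072, -0.9417, -0.2873, -0.1749]
V = J·q̇ = [-0.2832, 0.2917, -0.5327, -0.2827, -0.5434, 0.0112]

-0.2832 0.2917 -0.5327 -0.2827 -0.5434 0.0112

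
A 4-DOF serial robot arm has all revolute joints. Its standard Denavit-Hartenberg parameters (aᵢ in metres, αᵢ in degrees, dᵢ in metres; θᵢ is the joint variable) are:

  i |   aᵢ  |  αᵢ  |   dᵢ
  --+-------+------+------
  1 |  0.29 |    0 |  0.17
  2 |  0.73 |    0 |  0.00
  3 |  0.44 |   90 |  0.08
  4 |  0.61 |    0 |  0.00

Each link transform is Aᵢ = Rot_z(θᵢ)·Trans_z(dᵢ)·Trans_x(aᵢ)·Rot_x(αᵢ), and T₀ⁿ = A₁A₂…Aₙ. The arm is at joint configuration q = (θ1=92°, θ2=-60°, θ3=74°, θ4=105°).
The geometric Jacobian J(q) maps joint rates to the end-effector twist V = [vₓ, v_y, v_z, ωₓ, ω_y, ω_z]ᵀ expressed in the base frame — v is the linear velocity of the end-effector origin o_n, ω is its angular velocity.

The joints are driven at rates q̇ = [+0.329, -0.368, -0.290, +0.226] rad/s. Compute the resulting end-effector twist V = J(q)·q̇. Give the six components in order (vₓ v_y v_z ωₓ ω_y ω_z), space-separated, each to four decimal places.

0.0457 -0.1299 -0.0357 0.2172 0.0623 -0.3290

o_n = [0.5312, 0.9479, 0.8392]
J₁: ẑ×o_n = [-0.9479, 0.5312, 0.0000], ω = ẑ
J2: z=[0.0000, 0.0000, 1.0000] o=[-0.0101, 0.2898, 0.1700] → [-0.6580, 0.5413, 0.0000, 0.0000, 0.0000, 1.0000]
J3: z=[0.0000, 0.0000, 1.0000] o=[0.6090, 0.6767, 0.1700] → [-0.2712, -0.0778, 0.0000, 0.0000, 0.0000, 1.0000]
J4: z=[0.9613, 0.2756, 0.0000] o=[0.4877, 1.0996, 0.2500] → [0.1624, -0.5664, -0.1579, 0.9613, 0.2756, 0.0000]
V = J·q̇ = [0.0457, -0.1299, -0.0357, 0.2172, 0.0623, -0.3290]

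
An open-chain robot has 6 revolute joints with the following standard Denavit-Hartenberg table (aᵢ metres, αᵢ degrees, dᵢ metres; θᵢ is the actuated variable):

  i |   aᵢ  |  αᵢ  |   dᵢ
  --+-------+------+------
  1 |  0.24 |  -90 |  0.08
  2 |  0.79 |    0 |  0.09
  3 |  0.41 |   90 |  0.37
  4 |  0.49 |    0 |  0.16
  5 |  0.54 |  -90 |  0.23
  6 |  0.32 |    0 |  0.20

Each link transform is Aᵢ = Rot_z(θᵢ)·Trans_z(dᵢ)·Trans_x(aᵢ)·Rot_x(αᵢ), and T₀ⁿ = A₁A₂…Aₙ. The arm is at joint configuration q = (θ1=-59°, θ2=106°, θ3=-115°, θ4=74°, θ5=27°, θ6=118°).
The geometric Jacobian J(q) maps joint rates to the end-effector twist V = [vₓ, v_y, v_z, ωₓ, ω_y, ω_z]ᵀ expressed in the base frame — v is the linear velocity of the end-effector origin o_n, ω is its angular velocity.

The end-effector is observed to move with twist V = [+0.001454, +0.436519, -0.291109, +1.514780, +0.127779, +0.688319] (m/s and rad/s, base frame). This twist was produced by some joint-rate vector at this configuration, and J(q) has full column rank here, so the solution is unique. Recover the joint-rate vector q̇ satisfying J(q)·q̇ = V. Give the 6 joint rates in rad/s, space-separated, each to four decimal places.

o_n = [1.2357, 0.4200, -0.5303]
J₁: ẑ×o_n = [-0.4200, 1.2357, 0.0000], ω = ẑ
J2: z=[0.8572, 0.5150, 0.0000] o=[0.1236, -0.2057, 0.0800] → [-0.3143, 0.5232, -0.0364, 0.8572, 0.5150, 0.0000]
J3: z=[0.8572, 0.5150, 0.0000] o=[0.0886, 0.0273, -0.6794] → [0.0768, -0.1278, -0.2542, 0.8572, 0.5150, 0.0000]
J4: z=[-0.0806, 0.1341, 0.9877] o=[0.6143, -0.1293, -0.6153] → [-0.5311, 0.6205, -0.1276, -0.0806, 0.1341, 0.9877]
J5: z=[-0.0806, 0.1341, 0.9877] o=[1.0739, 0.0204, -0.4361] → [-0.4073, 0.1522, -0.0539, -0.0806, 0.1341, 0.9877]
J6: z=[-0.6629, 0.7328, -0.1536] o=[1.4573, 0.4115, -0.2251] → [-0.2224, -0.1683, 0.1568, -0.6629, 0.7328, -0.1536]
q̇ = J⁺·V = [0.5740, 0.2950, 0.9370, -0.9080, 0.9160, -0.6930]

0.5740 0.2950 0.9370 -0.9080 0.9160 -0.6930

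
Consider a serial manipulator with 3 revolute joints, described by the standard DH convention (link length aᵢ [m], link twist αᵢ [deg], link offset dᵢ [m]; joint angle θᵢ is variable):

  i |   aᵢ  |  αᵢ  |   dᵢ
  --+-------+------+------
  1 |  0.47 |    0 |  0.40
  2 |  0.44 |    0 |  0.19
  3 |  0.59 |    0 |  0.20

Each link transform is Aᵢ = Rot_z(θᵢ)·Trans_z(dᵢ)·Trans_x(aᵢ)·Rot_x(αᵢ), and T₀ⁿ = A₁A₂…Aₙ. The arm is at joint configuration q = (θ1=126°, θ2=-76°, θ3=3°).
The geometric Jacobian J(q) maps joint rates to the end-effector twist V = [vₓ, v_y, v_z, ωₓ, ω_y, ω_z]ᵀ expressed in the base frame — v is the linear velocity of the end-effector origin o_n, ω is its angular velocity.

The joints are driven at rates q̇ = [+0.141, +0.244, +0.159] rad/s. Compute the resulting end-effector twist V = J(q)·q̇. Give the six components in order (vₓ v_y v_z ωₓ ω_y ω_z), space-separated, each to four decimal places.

-0.4397 0.2631 0.0000 0.0000 0.0000 0.5440

o_n = [0.3616, 1.1885, 0.7900]
J₁: ẑ×o_n = [-1.1885, 0.3616, 0.0000], ω = ẑ
J2: z=[0.0000, 0.0000, 1.0000] o=[-0.2763, 0.3802, 0.4000] → [-0.8083, 0.6379, 0.0000, 0.0000, 0.0000, 1.0000]
J3: z=[0.0000, 0.0000, 1.0000] o=[0.0066, 0.7173, 0.5900] → [-0.4712, 0.3551, 0.0000, 0.0000, 0.0000, 1.0000]
V = J·q̇ = [-0.4397, 0.2631, 0.0000, 0.0000, 0.0000, 0.5440]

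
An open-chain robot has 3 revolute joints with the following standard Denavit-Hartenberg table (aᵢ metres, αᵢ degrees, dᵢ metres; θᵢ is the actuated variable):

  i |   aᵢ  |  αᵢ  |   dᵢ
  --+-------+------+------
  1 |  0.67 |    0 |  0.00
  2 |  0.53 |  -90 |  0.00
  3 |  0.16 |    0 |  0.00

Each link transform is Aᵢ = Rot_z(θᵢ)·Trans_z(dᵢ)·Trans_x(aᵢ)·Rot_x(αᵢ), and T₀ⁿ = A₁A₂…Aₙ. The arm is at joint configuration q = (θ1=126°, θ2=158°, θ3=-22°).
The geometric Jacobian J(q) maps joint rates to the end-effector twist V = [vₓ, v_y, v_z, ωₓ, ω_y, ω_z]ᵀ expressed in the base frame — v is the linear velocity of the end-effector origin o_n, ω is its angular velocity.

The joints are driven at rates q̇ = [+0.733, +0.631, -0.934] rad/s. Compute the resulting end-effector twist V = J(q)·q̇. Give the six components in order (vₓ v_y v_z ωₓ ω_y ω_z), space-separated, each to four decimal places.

0.4869 -0.0105 0.1386 -0.9063 -0.2260 1.3640

o_n = [-0.2297, -0.1162, 0.0599]
J₁: ẑ×o_n = [0.1162, -0.2297, 0.0000], ω = ẑ
J2: z=[0.0000, 0.0000, 1.0000] o=[-0.3938, 0.5420, 0.0000] → [0.6582, 0.1641, -0.0000, 0.0000, 0.0000, 1.0000]
J3: z=[0.9703, 0.2419, 0.0000] o=[-0.2656, 0.0278, 0.0000] → [0.0145, -0.0582, -0.1483, 0.9703, 0.2419, 0.0000]
V = J·q̇ = [0.4869, -0.0105, 0.1386, -0.9063, -0.2260, 1.3640]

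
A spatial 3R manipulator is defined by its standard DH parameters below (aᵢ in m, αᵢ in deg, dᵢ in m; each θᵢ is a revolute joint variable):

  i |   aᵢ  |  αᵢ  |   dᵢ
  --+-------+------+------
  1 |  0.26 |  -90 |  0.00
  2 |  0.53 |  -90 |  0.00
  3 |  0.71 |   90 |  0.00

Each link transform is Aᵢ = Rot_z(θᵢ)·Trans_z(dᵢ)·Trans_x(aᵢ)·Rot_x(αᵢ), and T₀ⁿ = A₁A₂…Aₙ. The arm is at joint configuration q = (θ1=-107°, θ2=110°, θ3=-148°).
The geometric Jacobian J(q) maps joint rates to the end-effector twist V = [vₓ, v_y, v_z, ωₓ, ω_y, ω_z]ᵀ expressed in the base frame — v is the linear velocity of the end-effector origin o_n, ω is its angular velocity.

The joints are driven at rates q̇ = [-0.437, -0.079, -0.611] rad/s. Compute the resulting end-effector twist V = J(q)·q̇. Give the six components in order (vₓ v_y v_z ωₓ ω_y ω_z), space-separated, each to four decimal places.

o_n = [0.2766, -0.3822, 0.0678]
J₁: ẑ×o_n = [0.3822, 0.2766, -0.0000], ω = ẑ
J2: z=[0.9563, -0.2924, 0.0000] o=[-0.0760, -0.2486, 0.0000] → [-0.0198, -0.0648, -0.0247, 0.9563, -0.2924, 0.0000]
J3: z=[0.2747, 0.8986, 0.3420] o=[-0.0230, -0.0753, -0.4980] → [0.6134, -0.0530, -0.3536, 0.2747, 0.8986, 0.3420]
V = J·q̇ = [-0.5403, -0.0834, 0.2180, -0.2434, -0.5260, -0.6460]

-0.5403 -0.0834 0.2180 -0.2434 -0.5260 -0.6460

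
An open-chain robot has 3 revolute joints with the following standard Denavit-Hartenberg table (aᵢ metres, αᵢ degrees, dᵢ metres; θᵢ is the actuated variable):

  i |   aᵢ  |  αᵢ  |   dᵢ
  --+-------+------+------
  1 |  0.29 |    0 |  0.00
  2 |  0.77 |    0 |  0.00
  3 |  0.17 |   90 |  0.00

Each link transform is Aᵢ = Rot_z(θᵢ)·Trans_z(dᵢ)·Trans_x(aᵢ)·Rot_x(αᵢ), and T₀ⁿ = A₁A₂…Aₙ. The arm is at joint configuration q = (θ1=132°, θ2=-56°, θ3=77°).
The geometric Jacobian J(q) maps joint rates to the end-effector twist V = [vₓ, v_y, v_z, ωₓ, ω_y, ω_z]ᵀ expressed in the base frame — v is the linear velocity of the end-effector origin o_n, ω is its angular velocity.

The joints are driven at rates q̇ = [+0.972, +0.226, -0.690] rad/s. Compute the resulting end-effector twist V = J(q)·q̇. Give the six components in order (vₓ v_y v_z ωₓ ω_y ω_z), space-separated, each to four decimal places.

o_n = [-0.1592, 1.0398, 0.0000]
J₁: ẑ×o_n = [-1.0398, -0.1592, 0.0000], ω = ẑ
J2: z=[0.0000, 0.0000, 1.0000] o=[-0.1940, 0.2155, 0.0000] → [-0.8243, 0.0348, 0.0000, 0.0000, 0.0000, 1.0000]
J3: z=[0.0000, 0.0000, 1.0000] o=[-0.0078, 0.9626, 0.0000] → [-0.0772, -0.1515, 0.0000, 0.0000, 0.0000, 1.0000]
V = J·q̇ = [-1.1437, -0.0424, 0.0000, 0.0000, 0.0000, 0.5080]

-1.1437 -0.0424 0.0000 0.0000 0.0000 0.5080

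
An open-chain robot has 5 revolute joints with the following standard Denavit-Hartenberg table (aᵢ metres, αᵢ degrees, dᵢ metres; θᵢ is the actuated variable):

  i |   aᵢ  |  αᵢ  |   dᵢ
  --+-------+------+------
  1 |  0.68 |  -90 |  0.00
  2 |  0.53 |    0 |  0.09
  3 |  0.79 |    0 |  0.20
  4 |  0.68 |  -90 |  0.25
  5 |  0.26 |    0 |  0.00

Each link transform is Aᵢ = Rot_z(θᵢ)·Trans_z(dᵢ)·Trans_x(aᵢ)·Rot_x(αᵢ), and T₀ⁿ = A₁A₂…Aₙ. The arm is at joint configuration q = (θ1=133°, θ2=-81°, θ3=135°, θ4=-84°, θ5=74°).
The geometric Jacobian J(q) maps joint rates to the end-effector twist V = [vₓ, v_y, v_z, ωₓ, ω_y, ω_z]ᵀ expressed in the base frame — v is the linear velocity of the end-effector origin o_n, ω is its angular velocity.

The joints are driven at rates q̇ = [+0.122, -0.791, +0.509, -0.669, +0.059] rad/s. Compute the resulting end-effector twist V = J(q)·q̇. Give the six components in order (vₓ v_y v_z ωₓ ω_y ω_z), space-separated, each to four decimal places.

o_n = [-1.4931, 1.1758, 0.2602]
J₁: ẑ×o_n = [-1.1758, -1.4931, 0.0000], ω = ẑ
J2: z=[-0.7314, -0.6820, 0.0000] o=[-0.4638, 0.4973, 0.0000] → [-0.1774, 0.1903, -1.1982, -0.7314, -0.6820, 0.0000]
J3: z=[-0.7314, -0.6820, 0.0000] o=[-0.5861, 0.4966, 0.5235] → [0.1796, -0.1926, -1.1153, -0.7314, -0.6820, 0.0000]
J4: z=[-0.7314, -0.6820, 0.0000] o=[-1.0491, 0.6998, -0.1156] → [-0.2563, 0.2749, -0.6510, -0.7314, -0.6820, 0.0000]
J5: z=[-0.3410, 0.3657, -0.8660] o=[-1.6335, 0.9600, 0.2244] → [0.2000, -0.1094, -0.1250, -0.3410, 0.3657, -0.8660]
V = J·q̇ = [0.2716, -0.6210, 0.8082, 0.6754, 0.6702, 0.0709]

0.2716 -0.6210 0.8082 0.6754 0.6702 0.0709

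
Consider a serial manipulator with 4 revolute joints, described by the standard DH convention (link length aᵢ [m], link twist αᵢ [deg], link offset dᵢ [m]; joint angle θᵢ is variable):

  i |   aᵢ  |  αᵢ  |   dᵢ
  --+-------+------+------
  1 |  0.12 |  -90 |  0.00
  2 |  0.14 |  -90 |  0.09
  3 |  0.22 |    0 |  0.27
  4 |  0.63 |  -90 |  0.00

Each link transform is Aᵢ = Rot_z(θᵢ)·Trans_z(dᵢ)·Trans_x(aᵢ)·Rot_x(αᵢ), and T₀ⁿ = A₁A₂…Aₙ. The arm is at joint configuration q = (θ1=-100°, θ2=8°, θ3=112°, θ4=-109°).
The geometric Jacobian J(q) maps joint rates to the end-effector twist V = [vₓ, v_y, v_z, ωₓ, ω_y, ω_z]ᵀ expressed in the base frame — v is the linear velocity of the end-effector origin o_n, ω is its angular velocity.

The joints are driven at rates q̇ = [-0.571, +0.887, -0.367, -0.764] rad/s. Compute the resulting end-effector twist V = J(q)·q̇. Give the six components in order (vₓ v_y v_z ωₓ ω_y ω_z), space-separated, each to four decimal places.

0.2934 0.2476 -0.5855 0.8462 -0.3090 0.5490

o_n = [-0.2771, -0.7254, -0.3629]
J₁: ẑ×o_n = [0.7254, -0.2771, 0.0000], ω = ẑ
J2: z=[0.9848, -0.1736, 0.0000] o=[-0.0208, -0.1182, 0.0000] → [0.0630, 0.3574, -0.6425, 0.9848, -0.1736, 0.0000]
J3: z=[0.0242, 0.1371, -0.9903] o=[0.0437, -0.2703, -0.0195] → [-0.4977, 0.3260, 0.0330, 0.0242, 0.1371, -0.9903]
J4: z=[0.0242, 0.1371, -0.9903] o=[-0.1365, -0.1175, -0.2754] → [-0.6139, 0.1414, 0.0046, 0.0242, 0.1371, -0.9903]
V = J·q̇ = [0.2934, 0.2476, -0.5855, 0.8462, -0.3090, 0.5490]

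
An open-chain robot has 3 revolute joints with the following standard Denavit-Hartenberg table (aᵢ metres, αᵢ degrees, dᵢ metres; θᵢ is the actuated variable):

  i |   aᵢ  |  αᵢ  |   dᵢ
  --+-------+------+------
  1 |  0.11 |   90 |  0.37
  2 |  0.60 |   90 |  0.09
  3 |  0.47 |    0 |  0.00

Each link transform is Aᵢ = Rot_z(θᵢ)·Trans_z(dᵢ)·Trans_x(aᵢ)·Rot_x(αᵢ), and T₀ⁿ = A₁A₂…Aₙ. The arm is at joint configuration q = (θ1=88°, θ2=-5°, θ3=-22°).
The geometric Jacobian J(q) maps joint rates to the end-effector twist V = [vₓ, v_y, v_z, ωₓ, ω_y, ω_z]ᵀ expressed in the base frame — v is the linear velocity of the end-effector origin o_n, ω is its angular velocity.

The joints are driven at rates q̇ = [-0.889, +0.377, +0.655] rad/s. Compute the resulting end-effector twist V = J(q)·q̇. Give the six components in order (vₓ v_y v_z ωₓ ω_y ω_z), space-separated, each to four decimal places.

1.3076 0.1799 0.3790 0.3748 -0.0702 -1.5415

o_n = [-0.0462, 1.1441, 0.2797]
J₁: ẑ×o_n = [-1.1441, -0.0462, 0.0000], ω = ẑ
J2: z=[0.9994, -0.0349, 0.0000] o=[0.0038, 0.1099, 0.3700] → [0.0032, 0.0902, 1.0318, 0.9994, -0.0349, 0.0000]
J3: z=[-0.0030, -0.0871, -0.9962] o=[0.1146, 0.7041, 0.3177] → [0.4416, 0.1601, -0.0153, -0.0030, -0.0871, -0.9962]
V = J·q̇ = [1.3076, 0.1799, 0.3790, 0.3748, -0.0702, -1.5415]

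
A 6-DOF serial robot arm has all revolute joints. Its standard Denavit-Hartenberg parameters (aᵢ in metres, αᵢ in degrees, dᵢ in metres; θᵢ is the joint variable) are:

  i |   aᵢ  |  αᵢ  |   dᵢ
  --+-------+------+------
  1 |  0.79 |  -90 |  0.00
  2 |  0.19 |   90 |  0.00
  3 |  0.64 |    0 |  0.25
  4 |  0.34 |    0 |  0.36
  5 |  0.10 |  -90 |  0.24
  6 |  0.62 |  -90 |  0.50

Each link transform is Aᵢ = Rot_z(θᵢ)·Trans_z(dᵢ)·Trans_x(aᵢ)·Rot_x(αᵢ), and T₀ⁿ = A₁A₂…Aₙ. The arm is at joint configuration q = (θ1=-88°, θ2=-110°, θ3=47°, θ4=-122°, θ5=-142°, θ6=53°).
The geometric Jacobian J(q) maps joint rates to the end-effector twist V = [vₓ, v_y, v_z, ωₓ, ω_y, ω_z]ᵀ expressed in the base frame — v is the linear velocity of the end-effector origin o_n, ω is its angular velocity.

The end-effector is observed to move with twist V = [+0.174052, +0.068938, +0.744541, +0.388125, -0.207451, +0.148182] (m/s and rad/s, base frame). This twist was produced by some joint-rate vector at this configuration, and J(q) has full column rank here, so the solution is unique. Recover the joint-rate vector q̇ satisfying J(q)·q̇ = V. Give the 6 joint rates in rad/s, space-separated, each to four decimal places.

o_n = [0.0406, -0.4432, -0.0878]
J₁: ẑ×o_n = [0.4432, 0.0406, -0.0000], ω = ẑ
J2: z=[0.9994, 0.0349, 0.0000] o=[0.0276, -0.7895, 0.0000] → [-0.0031, 0.0877, 0.3457, 0.9994, 0.0349, 0.0000]
J3: z=[-0.0328, 0.9391, -0.3420] o=[0.0253, -0.7246, 0.1785] → [-0.1539, -0.0140, -0.0236, -0.0328, 0.9391, -0.3420]
J4: z=[-0.0328, 0.9391, -0.3420] o=[0.4797, -0.3243, 0.5032] → [-0.5957, 0.1308, 0.4163, -0.0328, 0.9391, -0.3420]
J5: z=[-0.0328, 0.9391, -0.3420] o=[0.1386, 0.0324, 0.4628] → [-0.6797, 0.0155, 0.1077, -0.0328, 0.9391, -0.3420]
J6: z=[-0.7910, -0.2336, -0.5655] o=[0.1918, 0.2326, 0.3056] → [-0.2903, -0.2256, 0.4992, -0.7910, -0.2336, -0.5655]
q̇ = J⁺·V = [0.3720, 0.7600, -0.0180, 0.8310, -0.9440, 0.4750]

0.3720 0.7600 -0.0180 0.8310 -0.9440 0.4750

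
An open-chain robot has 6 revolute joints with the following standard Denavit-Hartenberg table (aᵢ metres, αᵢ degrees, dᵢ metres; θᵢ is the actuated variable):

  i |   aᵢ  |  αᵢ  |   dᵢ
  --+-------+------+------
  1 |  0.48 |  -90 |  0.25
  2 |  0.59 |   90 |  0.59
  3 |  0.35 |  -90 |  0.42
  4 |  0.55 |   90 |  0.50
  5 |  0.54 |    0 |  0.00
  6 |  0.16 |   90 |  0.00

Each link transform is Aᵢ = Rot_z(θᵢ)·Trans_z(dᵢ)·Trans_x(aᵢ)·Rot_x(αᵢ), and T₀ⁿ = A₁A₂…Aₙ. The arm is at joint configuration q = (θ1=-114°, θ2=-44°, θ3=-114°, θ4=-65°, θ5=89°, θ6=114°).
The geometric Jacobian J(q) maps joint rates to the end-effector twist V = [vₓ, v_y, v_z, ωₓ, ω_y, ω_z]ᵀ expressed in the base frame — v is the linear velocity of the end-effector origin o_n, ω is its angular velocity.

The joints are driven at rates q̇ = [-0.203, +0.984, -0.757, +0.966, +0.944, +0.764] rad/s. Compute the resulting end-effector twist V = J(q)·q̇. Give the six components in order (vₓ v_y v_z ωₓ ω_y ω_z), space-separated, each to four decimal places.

o_n = [-0.6042, -0.6528, 1.7028]
J₁: ẑ×o_n = [0.6528, -0.6042, 0.0000], ω = ẑ
J2: z=[0.9135, -0.4067, 0.0000] o=[-0.1952, -0.4385, 0.2500] → [-0.5909, -1.3272, -0.3621, 0.9135, -0.4067, 0.0000]
J3: z=[0.2825, 0.6346, 0.7193] o=[0.1711, -1.0662, 0.6598] → [0.3645, -0.8524, 0.6088, 0.2825, 0.6346, 0.7193]
J4: z=[-0.6389, -0.4349, 0.6346] o=[0.0394, -0.5761, 0.8631] → [-0.3165, 0.1281, -0.2308, -0.6389, -0.4349, 0.6346]
J5: z=[0.7679, -0.3108, 0.5601] o=[-0.3056, -0.3287, 1.4733] → [0.1102, -0.3435, -0.3417, 0.7679, -0.3108, 0.5601]
J6: z=[0.7679, -0.3108, 0.5601] o=[-0.6509, -0.5555, 1.8209] → [0.0912, 0.1169, -0.0602, 0.7679, -0.3108, 0.5601]
V = J·q̇ = [-1.1220, -0.6493, -1.4087, 1.3795, -1.8316, 0.8221]

-1.1220 -0.6493 -1.4087 1.3795 -1.8316 0.8221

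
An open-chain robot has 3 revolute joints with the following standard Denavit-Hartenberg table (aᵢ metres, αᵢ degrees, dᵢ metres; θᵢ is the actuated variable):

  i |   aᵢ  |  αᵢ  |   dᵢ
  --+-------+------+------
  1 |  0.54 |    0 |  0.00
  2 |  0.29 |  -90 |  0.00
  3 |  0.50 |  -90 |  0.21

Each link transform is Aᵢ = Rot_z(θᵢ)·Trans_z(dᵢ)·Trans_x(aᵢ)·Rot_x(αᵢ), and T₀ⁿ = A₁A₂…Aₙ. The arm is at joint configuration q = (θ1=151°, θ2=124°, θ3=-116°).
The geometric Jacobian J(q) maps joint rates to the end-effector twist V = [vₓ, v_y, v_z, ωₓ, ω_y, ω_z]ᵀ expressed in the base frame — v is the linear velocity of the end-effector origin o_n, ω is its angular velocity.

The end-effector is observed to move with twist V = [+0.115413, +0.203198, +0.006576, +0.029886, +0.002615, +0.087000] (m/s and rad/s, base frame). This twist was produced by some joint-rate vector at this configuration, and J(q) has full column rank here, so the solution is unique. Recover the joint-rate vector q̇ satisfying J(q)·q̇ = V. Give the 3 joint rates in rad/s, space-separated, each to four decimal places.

o_n = [-0.2569, 0.2096, 0.4494]
J₁: ẑ×o_n = [-0.2096, -0.2569, 0.0000], ω = ẑ
J2: z=[0.0000, 0.0000, 1.0000] o=[-0.4723, 0.2618, 0.0000] → [0.0522, 0.2154, -0.0000, 0.0000, 0.0000, 1.0000]
J3: z=[0.9962, 0.0872, 0.0000] o=[-0.4470, -0.0271, 0.0000] → [0.0392, -0.4477, 0.2192, 0.9962, 0.0872, 0.0000]
q̇ = J⁺·V = [-0.4190, 0.5060, 0.0300]

-0.4190 0.5060 0.0300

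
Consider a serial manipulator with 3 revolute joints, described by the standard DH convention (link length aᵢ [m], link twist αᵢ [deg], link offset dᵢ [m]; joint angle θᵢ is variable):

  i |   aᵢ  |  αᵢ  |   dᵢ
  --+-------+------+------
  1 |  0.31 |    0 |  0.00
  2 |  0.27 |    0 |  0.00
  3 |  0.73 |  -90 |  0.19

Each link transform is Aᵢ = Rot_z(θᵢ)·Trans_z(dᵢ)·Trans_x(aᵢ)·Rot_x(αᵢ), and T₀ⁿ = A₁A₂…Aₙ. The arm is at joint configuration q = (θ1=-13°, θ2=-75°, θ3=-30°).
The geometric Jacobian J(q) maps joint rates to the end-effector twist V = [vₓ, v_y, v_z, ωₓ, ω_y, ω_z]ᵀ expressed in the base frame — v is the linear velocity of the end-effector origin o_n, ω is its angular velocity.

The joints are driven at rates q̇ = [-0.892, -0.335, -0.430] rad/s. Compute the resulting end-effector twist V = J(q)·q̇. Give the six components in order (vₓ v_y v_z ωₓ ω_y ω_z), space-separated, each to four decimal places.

-1.4613 0.2869 0.0000 0.0000 0.0000 -1.6570

o_n = [-0.0312, -0.9841, 0.1900]
J₁: ẑ×o_n = [0.9841, -0.0312, 0.0000], ω = ẑ
J2: z=[0.0000, 0.0000, 1.0000] o=[0.3021, -0.0697, 0.0000] → [0.9144, -0.3333, 0.0000, 0.0000, 0.0000, 1.0000]
J3: z=[0.0000, 0.0000, 1.0000] o=[0.3115, -0.3396, 0.0000] → [0.6446, -0.3427, 0.0000, 0.0000, 0.0000, 1.0000]
V = J·q̇ = [-1.4613, 0.2869, 0.0000, 0.0000, 0.0000, -1.6570]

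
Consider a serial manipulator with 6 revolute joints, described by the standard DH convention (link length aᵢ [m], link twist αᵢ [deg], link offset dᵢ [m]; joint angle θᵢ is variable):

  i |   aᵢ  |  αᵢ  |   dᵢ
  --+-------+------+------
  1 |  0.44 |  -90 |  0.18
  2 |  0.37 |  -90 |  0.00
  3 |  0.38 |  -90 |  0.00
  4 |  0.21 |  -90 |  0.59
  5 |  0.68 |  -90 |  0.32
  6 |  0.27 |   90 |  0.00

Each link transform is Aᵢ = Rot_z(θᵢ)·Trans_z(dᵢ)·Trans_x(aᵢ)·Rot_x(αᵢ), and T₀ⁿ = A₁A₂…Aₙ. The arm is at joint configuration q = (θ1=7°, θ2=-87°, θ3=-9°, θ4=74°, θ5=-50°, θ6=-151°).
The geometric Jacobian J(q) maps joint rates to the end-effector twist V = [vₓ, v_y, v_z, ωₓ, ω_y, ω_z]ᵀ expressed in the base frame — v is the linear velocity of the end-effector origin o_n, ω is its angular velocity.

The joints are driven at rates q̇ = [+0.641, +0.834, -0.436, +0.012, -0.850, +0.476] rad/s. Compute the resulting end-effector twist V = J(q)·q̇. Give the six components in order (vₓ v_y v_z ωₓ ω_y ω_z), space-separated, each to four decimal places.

o_n = [-0.0170, -0.9144, 0.8082]
J₁: ẑ×o_n = [0.9144, -0.0170, 0.0000], ω = ẑ
J2: z=[-0.1219, 0.9925, 0.0000] o=[0.4367, 0.0536, 0.1800] → [0.6235, 0.0766, 0.5683, -0.1219, 0.9925, 0.0000]
J3: z=[0.9912, 0.1217, -0.0523] o=[0.4559, 0.0560, 0.5495] → [-0.0193, -0.2316, -0.9043, 0.9912, 0.1217, -0.0523]
J4: z=[0.1285, -0.9793, 0.1562] o=[0.4682, 0.1174, 0.9243] → [0.2749, -0.0609, -0.6077, 0.1285, -0.9793, 0.1562]
J5: z=[-0.3042, -0.1889, -0.9337] o=[0.3458, -0.4756, 1.0841] → [-0.3576, 0.2548, 0.0650, -0.3042, -0.1889, -0.9337]
J6: z=[-0.8057, 0.5740, 0.1464] o=[-0.0972, -1.0779, 1.0075] → [-0.1384, -0.1489, -0.1777, -0.8057, 0.5740, 0.1464]
V = J·q̇ = [1.3560, -0.1342, 0.7211, -0.6572, 1.1967, 1.5290]

1.3560 -0.1342 0.7211 -0.6572 1.1967 1.5290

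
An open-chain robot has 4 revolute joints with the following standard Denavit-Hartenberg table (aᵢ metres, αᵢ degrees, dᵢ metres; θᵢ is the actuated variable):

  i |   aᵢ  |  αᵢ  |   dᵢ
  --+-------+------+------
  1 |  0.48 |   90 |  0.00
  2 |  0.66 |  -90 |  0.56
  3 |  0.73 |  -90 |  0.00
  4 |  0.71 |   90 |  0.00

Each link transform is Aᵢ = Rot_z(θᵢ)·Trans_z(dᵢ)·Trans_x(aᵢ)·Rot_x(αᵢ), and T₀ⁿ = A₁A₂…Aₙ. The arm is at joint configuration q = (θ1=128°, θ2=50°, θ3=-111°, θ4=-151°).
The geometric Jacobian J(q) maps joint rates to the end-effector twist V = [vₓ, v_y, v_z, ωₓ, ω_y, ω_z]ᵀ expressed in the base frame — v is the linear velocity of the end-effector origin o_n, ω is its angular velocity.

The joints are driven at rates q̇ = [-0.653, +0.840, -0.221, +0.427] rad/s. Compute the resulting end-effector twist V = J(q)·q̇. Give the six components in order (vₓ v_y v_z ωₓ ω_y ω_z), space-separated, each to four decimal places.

o_n = [0.1426, 0.8924, 0.6969]
J₁: ẑ×o_n = [-0.8924, 0.1426, 0.0000], ω = ẑ
J2: z=[0.7880, 0.6157, 0.0000] o=[-0.2955, 0.3782, 0.0000] → [0.4291, -0.5492, 0.1354, 0.7880, 0.6157, 0.0000]
J3: z=[0.4716, -0.6037, 0.6428] o=[-0.1154, 1.0573, 0.5056] → [-0.0095, 0.0756, 0.0780, 0.4716, -0.6037, 0.6428]
J4: z=[-0.0871, 0.6935, 0.7152] o=[0.5251, 1.3444, 0.3052] → [0.5949, -0.2395, 0.3047, -0.0871, 0.6935, 0.7152]
V = J·q̇ = [1.1993, -0.6734, 0.2266, 0.5205, 0.9467, -0.4897]

1.1993 -0.6734 0.2266 0.5205 0.9467 -0.4897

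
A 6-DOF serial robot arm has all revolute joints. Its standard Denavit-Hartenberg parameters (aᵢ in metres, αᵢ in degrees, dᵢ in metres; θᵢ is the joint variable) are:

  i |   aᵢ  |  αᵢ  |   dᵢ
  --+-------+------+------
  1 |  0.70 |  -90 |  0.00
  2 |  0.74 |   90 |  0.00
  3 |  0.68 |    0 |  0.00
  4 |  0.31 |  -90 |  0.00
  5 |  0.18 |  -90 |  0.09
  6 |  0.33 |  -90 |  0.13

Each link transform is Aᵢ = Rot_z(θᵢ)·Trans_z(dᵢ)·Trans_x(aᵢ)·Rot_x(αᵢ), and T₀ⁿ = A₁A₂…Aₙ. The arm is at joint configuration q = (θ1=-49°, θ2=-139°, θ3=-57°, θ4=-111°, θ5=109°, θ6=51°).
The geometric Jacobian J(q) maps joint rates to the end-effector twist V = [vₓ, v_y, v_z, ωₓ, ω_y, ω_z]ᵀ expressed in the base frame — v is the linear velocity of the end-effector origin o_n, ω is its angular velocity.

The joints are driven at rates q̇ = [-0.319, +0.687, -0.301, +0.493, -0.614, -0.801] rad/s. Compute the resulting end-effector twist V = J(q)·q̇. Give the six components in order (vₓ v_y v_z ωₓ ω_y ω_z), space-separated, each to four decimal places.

o_n = [-0.2214, -0.3856, 0.9114]
J₁: ẑ×o_n = [0.3856, -0.2214, 0.0000], ω = ẑ
J2: z=[0.7547, 0.6561, 0.0000] o=[0.4592, -0.5283, 0.0000] → [0.5979, -0.6878, 0.5542, 0.7547, 0.6561, 0.0000]
J3: z=[-0.4304, 0.4951, -0.7547] o=[0.0928, -0.1068, 0.4855] → [0.0004, 0.4205, 0.2756, -0.4304, 0.4951, -0.7547]
J4: z=[-0.4304, 0.4951, -0.7547] o=[-0.5209, -0.2700, 0.7285] → [0.0033, -0.1473, -0.0985, -0.4304, 0.4951, -0.7547]
J5: z=[-0.8412, -0.5233, 0.1364] o=[-0.4194, -0.4850, 0.5295] → [-0.2134, 0.3482, 0.0200, -0.8412, -0.5233, 0.1364]
J6: z=[-0.4497, 0.8170, 0.3611] o=[-0.4411, -0.5757, 0.7079] → [0.0977, 0.1708, -0.2649, -0.4497, 0.8170, 0.3611]
V = J·q̇ = [0.3420, -0.9517, 0.4491, 1.3125, 0.2127, -0.8369]

0.3420 -0.9517 0.4491 1.3125 0.2127 -0.8369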